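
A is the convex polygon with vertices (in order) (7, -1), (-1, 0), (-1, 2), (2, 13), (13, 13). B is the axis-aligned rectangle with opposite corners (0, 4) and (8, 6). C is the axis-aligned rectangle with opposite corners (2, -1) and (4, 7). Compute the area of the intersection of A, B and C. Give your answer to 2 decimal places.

4.00

The intersection is the polygon with vertices (4,6), (4,4), (2,4), (2,6).
By the shoelace formula its area is 4.00.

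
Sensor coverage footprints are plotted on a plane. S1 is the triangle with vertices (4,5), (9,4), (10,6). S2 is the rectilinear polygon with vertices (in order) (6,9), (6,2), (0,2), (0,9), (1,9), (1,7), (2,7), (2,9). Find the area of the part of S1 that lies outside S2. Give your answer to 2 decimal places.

|S1| = 5.5, |S1∩S2| = 0.7333.
|S1 ∖ S2| = |S1| − |S1∩S2| = 5.5 − 0.7333 = 4.77.

4.77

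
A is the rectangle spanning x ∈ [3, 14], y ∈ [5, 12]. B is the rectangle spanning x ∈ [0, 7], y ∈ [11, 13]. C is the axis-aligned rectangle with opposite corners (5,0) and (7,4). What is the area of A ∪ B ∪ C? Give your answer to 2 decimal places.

95.00

By inclusion–exclusion:
Individual areas: |A| = 77, |B| = 14, |C| = 8.
|A∩B|: x∈[3,7], y∈[11,12] → 4·1 = 4.
|A∩C| = 0 (no overlap).
|B∩C| = 0 (no overlap).
|A∩B∩C| = 0.
|A ∪ B ∪ C| = 99 − 4 + 0 = 95.00.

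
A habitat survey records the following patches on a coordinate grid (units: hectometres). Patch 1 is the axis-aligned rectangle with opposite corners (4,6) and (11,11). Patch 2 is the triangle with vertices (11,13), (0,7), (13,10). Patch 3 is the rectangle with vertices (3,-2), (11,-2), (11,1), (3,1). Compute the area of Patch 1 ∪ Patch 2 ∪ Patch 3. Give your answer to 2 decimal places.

68.65

By inclusion–exclusion:
Individual areas: |Patch 1| = 35, |Patch 2| = 22.5, |Patch 3| = 24.
|Patch 1∩Patch 2| = 12.8543.
|Patch 1∩Patch 3| = 0 (no overlap).
|Patch 2∩Patch 3| = 0.
|Patch 1∩Patch 2∩Patch 3| = 0.
|Patch 1 ∪ Patch 2 ∪ Patch 3| = 81.5 − 12.8543 + 0 = 68.65.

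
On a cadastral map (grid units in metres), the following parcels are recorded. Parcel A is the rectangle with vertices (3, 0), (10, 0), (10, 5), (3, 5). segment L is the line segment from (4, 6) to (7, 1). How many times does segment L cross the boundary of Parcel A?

1

The segment meets the boundary at (4.6,5).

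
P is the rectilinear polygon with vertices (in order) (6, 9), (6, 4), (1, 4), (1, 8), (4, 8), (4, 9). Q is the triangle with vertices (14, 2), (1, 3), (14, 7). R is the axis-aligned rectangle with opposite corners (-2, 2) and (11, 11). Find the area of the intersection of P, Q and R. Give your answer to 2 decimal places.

0.47

The intersection is the polygon with vertices (4.25,4), (6,4.538), (6,4).
By the shoelace formula its area is 0.47.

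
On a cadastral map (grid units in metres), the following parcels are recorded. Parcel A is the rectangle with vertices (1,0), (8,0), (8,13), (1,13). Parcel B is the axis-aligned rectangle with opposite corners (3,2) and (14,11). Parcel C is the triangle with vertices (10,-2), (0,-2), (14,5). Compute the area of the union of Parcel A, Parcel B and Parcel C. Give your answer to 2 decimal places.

169.57

By inclusion–exclusion:
Individual areas: |Parcel A| = 91, |Parcel B| = 99, |Parcel C| = 35.
|Parcel A∩Parcel B|: x∈[3,8], y∈[2,11] → 5·9 = 45.
|Parcel A∩Parcel C| = 4.
|Parcel B∩Parcel C| = 6.4286.
|Parcel A∩Parcel B∩Parcel C| = 0.
|Parcel A ∪ Parcel B ∪ Parcel C| = 225 − 55.4286 + 0 = 169.57.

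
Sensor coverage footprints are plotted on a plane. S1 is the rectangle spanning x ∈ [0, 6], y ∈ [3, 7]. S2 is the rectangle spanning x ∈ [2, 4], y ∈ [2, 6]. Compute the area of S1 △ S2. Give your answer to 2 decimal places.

20.00

|S1∩S2|: x∈[2,4], y∈[3,6] → 2·3 = 6.
|S1 △ S2| = |S1| + |S2| − 2·|S1∩S2| = 24 + 8 − 12 = 20.00.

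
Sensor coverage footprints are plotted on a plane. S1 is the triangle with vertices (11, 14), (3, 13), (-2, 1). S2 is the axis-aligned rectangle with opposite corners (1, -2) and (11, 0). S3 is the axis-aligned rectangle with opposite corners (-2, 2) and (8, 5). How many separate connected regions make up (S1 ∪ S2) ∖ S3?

3

(S1 ∪ S2) ∖ S3 splits into 3 disjoint pieces (area 40.8333, area 0.2917, area 20).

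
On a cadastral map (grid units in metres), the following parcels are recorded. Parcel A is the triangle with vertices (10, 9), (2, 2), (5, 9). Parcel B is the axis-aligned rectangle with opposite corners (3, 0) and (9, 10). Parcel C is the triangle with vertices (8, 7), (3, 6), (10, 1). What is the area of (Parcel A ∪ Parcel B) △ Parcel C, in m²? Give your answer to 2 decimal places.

|Parcel A ∪ Parcel B| = 61.1667.
|(Parcel A ∪ Parcel B) ∩ Parcel C| = 14.8571.
|(Parcel A ∪ Parcel B) △ Parcel C| = 61.1667 + 16 − 29.7143 = 47.45.

47.45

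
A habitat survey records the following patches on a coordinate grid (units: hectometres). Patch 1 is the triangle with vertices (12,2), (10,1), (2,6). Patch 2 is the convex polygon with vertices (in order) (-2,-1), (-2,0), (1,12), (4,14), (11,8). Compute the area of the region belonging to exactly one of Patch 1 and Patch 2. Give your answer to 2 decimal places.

|Patch 1| = 9, |Patch 2| = 88.5, |Patch 1∩Patch 2| = 1.3995.
|Patch 1 △ Patch 2| = |Patch 1| + |Patch 2| − 2·|Patch 1∩Patch 2| = 9 + 88.5 − 2.7989 = 94.70.

94.70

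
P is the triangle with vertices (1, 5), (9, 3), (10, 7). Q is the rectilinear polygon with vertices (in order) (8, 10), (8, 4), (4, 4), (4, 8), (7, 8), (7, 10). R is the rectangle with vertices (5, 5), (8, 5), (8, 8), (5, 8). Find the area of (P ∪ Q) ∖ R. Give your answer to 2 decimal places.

17.68

|P ∪ Q| = 26.6806.
|(P ∪ Q) ∩ R| = 9.
|(P ∪ Q) ∖ R| = 26.6806 − 9 = 17.68.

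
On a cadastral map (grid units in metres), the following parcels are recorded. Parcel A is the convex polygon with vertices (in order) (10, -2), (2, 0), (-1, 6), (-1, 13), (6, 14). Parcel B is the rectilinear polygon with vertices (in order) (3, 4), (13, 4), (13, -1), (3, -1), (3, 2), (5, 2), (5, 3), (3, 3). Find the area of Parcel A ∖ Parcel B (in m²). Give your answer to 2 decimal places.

90.00

|Parcel A| = 117.5, |Parcel A∩Parcel B| = 27.5.
|Parcel A ∖ Parcel B| = |Parcel A| − |Parcel A∩Parcel B| = 117.5 − 27.5 = 90.00.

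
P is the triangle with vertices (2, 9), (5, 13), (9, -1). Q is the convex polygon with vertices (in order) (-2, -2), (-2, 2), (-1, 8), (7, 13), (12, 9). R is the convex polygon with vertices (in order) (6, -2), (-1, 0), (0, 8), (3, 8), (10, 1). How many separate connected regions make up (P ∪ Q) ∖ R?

(P ∪ Q) ∖ R splits into 2 disjoint pieces (area 61.1084, area 0.1748).

2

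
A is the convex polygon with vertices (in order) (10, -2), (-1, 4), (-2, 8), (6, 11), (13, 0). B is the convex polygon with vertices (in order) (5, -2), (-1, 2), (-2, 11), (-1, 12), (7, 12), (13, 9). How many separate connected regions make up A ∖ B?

2

A ∖ B splits into 2 disjoint pieces (area 22.3729, area 0.42).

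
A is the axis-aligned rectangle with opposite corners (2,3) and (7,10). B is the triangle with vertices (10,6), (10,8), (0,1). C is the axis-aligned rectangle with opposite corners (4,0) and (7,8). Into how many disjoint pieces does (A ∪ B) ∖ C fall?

(A ∪ B) ∖ C splits into 2 disjoint pieces (area 21.1429, area 5.1).

2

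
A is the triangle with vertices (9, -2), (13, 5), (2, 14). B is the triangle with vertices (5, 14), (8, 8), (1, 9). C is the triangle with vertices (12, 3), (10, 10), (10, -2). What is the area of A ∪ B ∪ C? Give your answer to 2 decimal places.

By inclusion–exclusion:
Individual areas: |A| = 56.5, |B| = 19.5, |C| = 12.
|A∩B| = 10.6153.
|A∩C| = 8.7979.
|B∩C| = 0.
|A∩B∩C| = 0.
|A ∪ B ∪ C| = 88 − 19.4132 + 0 = 68.59.

68.59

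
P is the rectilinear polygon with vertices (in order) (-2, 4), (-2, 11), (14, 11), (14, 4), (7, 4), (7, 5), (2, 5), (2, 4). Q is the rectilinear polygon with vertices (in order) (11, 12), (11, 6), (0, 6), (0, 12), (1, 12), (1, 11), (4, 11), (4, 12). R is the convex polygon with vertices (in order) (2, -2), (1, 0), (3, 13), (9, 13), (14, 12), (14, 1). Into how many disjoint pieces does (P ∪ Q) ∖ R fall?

(P ∪ Q) ∖ R is a single connected region.

1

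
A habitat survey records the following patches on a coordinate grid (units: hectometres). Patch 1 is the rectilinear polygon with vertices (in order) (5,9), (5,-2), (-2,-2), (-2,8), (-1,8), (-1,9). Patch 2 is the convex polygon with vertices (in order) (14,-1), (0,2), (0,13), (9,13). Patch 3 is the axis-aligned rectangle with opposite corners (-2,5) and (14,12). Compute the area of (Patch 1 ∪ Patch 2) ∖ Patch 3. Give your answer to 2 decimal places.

|Patch 1 ∪ Patch 2| = 178.3214.
|(Patch 1 ∪ Patch 2) ∩ Patch 3| = 81.25.
|(Patch 1 ∪ Patch 2) ∖ Patch 3| = 178.3214 − 81.25 = 97.07.

97.07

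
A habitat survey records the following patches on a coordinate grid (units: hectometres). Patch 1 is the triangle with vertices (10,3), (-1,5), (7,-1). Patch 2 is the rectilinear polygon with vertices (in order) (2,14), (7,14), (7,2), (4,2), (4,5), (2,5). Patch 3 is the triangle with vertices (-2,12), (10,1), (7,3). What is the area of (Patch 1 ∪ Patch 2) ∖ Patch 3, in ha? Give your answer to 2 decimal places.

|Patch 1 ∪ Patch 2| = 73.5455.
|(Patch 1 ∪ Patch 2) ∩ Patch 3| = 3.6938.
|(Patch 1 ∪ Patch 2) ∖ Patch 3| = 73.5455 − 3.6938 = 69.85.

69.85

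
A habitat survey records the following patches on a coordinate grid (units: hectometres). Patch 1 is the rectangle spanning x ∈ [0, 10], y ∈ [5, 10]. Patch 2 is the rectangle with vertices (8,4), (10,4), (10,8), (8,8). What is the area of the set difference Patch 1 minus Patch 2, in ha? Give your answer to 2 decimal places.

44.00

|Patch 1∩Patch 2|: x∈[8,10], y∈[5,8] → 2·3 = 6.
|Patch 1| = 50.
|Patch 1 ∖ Patch 2| = |Patch 1| − |Patch 1∩Patch 2| = 50 − 6 = 44.00.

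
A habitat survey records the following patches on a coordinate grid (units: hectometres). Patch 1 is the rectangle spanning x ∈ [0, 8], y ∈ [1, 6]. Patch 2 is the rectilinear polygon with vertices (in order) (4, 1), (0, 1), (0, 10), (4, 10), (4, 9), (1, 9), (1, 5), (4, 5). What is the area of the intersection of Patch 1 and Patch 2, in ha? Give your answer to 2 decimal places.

The intersection is the polygon with vertices (1,6), (1,5), (4,5), (4,1), (0,1), (0,6).
By the shoelace formula its area is 17.00.

17.00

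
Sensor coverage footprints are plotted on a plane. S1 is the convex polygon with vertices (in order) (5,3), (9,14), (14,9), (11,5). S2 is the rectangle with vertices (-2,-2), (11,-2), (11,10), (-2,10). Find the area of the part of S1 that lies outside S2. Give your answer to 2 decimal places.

|S1| = 46.5, |S1∩S2| = 27.0909.
|S1 ∖ S2| = |S1| − |S1∩S2| = 46.5 − 27.0909 = 19.41.

19.41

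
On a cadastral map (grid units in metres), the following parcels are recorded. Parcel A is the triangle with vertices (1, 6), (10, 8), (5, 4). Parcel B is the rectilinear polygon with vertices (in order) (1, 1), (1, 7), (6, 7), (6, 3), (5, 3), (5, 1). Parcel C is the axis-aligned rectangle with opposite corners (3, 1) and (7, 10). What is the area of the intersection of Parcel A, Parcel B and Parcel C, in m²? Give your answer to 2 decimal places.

6.91

The intersection is the polygon with vertices (6,7), (6,4.8), (5,4), (3,5), (3,6.444), (5.5,7).
By the shoelace formula its area is 6.91.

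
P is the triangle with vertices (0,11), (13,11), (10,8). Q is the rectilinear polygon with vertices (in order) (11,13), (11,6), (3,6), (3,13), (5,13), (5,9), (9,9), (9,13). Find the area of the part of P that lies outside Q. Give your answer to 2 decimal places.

10.93

|P| = 19.5, |P∩Q| = 8.5667.
|P ∖ Q| = |P| − |P∩Q| = 19.5 − 8.5667 = 10.93.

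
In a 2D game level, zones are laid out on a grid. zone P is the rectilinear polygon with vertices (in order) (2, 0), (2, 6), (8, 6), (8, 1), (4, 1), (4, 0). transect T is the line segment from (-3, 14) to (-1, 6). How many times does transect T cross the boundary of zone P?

The segment lies entirely outside zone P and never meets its boundary.

0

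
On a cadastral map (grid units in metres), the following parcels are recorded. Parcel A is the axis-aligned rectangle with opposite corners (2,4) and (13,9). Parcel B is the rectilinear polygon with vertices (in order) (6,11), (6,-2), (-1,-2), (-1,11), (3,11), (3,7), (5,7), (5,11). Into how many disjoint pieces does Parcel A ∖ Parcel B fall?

Parcel A ∖ Parcel B splits into 2 disjoint pieces (area 35, area 4).

2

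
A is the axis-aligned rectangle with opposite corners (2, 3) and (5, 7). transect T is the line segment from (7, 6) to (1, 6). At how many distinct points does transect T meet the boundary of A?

2

The segment meets the boundary at (5,6), (2,6).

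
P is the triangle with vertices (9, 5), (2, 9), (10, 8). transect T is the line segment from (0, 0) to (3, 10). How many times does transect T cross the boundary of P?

2

The segment meets the boundary at (2.675,8.916), (2.598,8.659).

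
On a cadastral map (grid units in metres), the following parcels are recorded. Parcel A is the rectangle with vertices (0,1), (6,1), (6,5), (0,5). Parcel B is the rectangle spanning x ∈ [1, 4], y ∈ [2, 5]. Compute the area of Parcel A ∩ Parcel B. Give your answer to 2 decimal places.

9.00

|Parcel A∩Parcel B|: x∈[1,4], y∈[2,5] → 3·3 = 9.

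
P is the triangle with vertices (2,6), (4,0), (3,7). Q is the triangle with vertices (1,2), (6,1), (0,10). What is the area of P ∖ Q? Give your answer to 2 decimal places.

|P| = 4, |P∩Q| = 3.1396.
|P ∖ Q| = |P| − |P∩Q| = 4 − 3.1396 = 0.86.

0.86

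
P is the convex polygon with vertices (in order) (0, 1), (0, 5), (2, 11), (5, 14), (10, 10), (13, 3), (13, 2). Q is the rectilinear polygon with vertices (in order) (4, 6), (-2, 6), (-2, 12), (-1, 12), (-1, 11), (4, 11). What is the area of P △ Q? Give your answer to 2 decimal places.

|P| = 113.5, |Q| = 31, |P∩Q| = 14.1667.
|P △ Q| = |P| + |Q| − 2·|P∩Q| = 113.5 + 31 − 28.3333 = 116.17.

116.17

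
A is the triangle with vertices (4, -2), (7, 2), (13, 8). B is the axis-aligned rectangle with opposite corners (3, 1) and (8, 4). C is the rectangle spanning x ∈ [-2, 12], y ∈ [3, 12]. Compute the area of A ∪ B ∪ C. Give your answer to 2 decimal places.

136.87

By inclusion–exclusion:
Individual areas: |A| = 3, |B| = 15, |C| = 126.
|A∩B| = 0.9361.
|A∩C| = 1.1944.
|B∩C|: x∈[3,8], y∈[3,4] → 5·1 = 5.
|A∩B∩C| = 0.
|A ∪ B ∪ C| = 144 − 7.1306 + 0 = 136.87.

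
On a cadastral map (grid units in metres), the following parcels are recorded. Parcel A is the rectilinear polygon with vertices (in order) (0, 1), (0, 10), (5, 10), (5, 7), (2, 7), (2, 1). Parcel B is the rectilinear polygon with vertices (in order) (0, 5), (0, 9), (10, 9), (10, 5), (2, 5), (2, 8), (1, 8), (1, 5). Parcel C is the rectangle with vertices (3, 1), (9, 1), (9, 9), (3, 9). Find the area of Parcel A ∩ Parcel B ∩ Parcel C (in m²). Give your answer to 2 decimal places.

4.00

The intersection is the polygon with vertices (5,9), (5,7), (3,7), (3,9).
By the shoelace formula its area is 4.00.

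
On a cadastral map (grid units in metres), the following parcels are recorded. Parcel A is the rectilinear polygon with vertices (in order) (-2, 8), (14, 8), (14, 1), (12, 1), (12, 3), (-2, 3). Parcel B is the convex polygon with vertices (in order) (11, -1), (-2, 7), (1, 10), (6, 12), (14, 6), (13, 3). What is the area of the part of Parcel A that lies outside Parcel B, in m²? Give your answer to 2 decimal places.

20.67

|Parcel A| = 84, |Parcel A∩Parcel B| = 63.3333.
|Parcel A ∖ Parcel B| = |Parcel A| − |Parcel A∩Parcel B| = 84 − 63.3333 = 20.67.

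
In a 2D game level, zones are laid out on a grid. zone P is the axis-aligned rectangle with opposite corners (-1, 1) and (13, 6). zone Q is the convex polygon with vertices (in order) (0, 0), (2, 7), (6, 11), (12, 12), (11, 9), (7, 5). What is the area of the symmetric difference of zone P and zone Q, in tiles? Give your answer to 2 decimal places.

87.40

|zone P| = 70, |zone Q| = 56, |zone P∩zone Q| = 19.3.
|zone P △ zone Q| = |zone P| + |zone Q| − 2·|zone P∩zone Q| = 70 + 56 − 38.6 = 87.40.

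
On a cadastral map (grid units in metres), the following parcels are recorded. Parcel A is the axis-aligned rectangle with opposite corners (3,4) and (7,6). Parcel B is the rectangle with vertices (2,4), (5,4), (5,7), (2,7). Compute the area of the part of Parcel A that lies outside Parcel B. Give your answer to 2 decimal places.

|Parcel A∩Parcel B|: x∈[3,5], y∈[4,6] → 2·2 = 4.
|Parcel A| = 8.
|Parcel A ∖ Parcel B| = |Parcel A| − |Parcel A∩Parcel B| = 8 − 4 = 4.00.

4.00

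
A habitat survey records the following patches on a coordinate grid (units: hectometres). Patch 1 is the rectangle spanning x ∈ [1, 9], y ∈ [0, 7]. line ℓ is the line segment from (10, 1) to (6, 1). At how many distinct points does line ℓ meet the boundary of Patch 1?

The segment meets the boundary at (9,1).

1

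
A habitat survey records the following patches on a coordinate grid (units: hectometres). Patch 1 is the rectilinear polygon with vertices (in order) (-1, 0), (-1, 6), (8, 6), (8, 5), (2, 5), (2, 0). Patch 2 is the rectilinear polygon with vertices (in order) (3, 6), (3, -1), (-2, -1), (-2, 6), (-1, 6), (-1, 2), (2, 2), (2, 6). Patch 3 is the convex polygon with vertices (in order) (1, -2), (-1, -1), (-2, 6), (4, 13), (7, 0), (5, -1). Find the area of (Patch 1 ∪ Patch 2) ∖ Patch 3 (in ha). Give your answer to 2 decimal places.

5.77

|Patch 1 ∪ Patch 2| = 40.
|(Patch 1 ∪ Patch 2) ∩ Patch 3| = 34.2308.
|(Patch 1 ∪ Patch 2) ∖ Patch 3| = 40 − 34.2308 = 5.77.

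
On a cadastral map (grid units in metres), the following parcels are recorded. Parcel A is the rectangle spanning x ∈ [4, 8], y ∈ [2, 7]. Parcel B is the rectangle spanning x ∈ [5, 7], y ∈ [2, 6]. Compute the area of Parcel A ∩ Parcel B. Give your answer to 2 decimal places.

|Parcel A∩Parcel B|: x∈[5,7], y∈[2,6] → 2·4 = 8.

8.00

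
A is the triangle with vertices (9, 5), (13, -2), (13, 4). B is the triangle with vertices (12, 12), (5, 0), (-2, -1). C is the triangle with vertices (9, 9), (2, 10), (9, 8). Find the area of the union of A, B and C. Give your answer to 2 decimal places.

By inclusion–exclusion:
Individual areas: |A| = 12, |B| = 38.5, |C| = 3.5.
|A∩B| = 0.
|A∩C| = 0.
|B∩C| = 0.5857.
|A∩B∩C| = 0.
|A ∪ B ∪ C| = 54 − 0.5857 + 0 = 53.41.

53.41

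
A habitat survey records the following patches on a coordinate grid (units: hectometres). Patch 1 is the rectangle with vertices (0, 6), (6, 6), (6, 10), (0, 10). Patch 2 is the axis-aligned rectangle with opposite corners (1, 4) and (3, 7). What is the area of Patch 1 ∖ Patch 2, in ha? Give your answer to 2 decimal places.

22.00

|Patch 1∩Patch 2|: x∈[1,3], y∈[6,7] → 2·1 = 2.
|Patch 1| = 24.
|Patch 1 ∖ Patch 2| = |Patch 1| − |Patch 1∩Patch 2| = 24 − 2 = 22.00.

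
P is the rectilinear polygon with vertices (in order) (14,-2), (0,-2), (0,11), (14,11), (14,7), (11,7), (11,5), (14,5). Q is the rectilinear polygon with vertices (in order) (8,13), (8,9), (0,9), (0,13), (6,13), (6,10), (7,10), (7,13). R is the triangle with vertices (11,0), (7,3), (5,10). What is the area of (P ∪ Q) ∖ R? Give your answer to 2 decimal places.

|P ∪ Q| = 190.
|(P ∪ Q) ∩ R| = 11.
|(P ∪ Q) ∖ R| = 190 − 11 = 179.00.

179.00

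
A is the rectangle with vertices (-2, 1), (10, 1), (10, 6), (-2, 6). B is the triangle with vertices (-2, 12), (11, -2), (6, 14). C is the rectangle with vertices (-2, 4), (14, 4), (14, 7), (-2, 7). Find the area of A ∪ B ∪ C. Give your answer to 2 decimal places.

130.83

By inclusion–exclusion:
Individual areas: |A| = 60, |B| = 69, |C| = 48.
|A∩B| = 16.9357.
|A∩C|: x∈[-2,10], y∈[4,6] → 12·2 = 24.
|B∩C| = 13.8616.
|A∩B∩C| = 8.625.
|A ∪ B ∪ C| = 177 − 54.7973 + 8.625 = 130.83.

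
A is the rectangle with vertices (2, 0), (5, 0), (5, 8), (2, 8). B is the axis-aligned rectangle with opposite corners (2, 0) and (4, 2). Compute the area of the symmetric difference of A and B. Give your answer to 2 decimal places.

|A∩B|: x∈[2,4], y∈[0,2] → 2·2 = 4.
|A △ B| = |A| + |B| − 2·|A∩B| = 24 + 4 − 8 = 20.00.

20.00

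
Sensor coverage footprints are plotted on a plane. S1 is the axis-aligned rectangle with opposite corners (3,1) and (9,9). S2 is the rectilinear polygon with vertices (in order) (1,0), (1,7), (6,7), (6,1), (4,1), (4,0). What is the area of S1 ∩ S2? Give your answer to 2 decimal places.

18.00

The intersection is the polygon with vertices (3,1), (3,7), (6,7), (6,1), (4,1).
By the shoelace formula its area is 18.00.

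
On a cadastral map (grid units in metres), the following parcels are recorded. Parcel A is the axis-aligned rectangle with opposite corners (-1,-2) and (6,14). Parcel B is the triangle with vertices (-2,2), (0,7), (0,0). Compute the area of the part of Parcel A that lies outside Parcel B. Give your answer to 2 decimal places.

|Parcel A| = 112, |Parcel A∩Parcel B| = 5.25.
|Parcel A ∖ Parcel B| = |Parcel A| − |Parcel A∩Parcel B| = 112 − 5.25 = 106.75.

106.75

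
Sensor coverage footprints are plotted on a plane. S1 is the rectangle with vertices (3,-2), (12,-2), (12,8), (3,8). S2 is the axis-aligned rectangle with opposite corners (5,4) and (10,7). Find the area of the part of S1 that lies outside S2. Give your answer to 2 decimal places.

|S1∩S2|: x∈[5,10], y∈[4,7] → 5·3 = 15.
|S1| = 90.
|S1 ∖ S2| = |S1| − |S1∩S2| = 90 − 15 = 75.00.

75.00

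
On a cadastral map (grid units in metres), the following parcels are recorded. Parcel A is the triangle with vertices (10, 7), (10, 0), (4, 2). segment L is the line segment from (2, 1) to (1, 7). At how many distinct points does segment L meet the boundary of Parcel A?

The segment lies entirely outside Parcel A and never meets its boundary.

0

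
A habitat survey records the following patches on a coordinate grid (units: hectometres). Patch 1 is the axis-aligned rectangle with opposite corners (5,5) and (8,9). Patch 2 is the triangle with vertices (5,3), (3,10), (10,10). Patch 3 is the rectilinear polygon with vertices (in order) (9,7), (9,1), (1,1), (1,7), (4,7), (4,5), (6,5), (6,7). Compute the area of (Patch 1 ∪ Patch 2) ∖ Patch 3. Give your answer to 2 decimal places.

20.19

|Patch 1 ∪ Patch 2| = 26.2286.
|(Patch 1 ∪ Patch 2) ∩ Patch 3| = 6.0357.
|(Patch 1 ∪ Patch 2) ∖ Patch 3| = 26.2286 − 6.0357 = 20.19.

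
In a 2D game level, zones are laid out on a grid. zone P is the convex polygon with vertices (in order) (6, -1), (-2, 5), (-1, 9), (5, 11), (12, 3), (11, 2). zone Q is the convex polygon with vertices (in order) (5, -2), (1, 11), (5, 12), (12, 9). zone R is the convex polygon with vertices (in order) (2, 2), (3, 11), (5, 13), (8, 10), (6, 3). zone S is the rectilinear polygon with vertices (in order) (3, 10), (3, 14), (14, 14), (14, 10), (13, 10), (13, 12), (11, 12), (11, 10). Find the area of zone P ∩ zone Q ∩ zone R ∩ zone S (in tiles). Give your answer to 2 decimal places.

1.77

The intersection is the polygon with vertices (5,11), (5.875,10), (3,10), (3,10.333).
By the shoelace formula its area is 1.77.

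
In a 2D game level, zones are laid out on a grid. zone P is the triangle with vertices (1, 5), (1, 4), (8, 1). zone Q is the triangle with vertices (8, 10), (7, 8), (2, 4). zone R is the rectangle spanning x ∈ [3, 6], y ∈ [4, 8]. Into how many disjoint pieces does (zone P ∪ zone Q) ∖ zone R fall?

2

(zone P ∪ zone Q) ∖ zone R splits into 2 disjoint pieces (area 3.5915, area 1.4).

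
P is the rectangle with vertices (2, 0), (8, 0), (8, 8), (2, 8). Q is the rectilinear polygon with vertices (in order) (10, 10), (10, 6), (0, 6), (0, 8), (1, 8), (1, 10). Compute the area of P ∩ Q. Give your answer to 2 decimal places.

The intersection is the polygon with vertices (2,8), (8,8), (8,6), (2,6).
By the shoelace formula its area is 12.00.

12.00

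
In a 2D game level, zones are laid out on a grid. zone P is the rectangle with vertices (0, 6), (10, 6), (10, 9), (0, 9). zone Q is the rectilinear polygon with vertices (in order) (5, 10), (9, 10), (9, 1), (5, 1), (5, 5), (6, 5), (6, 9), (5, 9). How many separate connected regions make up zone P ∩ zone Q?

zone P ∩ zone Q is a single connected region.

1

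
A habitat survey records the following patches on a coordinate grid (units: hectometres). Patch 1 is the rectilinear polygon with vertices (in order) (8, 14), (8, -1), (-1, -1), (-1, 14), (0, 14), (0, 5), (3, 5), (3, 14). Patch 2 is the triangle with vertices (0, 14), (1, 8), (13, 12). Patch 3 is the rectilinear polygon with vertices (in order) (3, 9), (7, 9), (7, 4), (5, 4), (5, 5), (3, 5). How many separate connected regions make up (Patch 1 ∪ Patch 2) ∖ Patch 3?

(Patch 1 ∪ Patch 2) ∖ Patch 3 is a single connected region.

1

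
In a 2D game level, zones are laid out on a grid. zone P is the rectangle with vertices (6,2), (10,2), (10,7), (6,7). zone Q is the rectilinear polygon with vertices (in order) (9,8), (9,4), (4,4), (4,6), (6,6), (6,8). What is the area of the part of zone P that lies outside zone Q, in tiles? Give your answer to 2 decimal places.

|zone P| = 20, |zone P∩zone Q| = 9.
|zone P ∖ zone Q| = |zone P| − |zone P∩zone Q| = 20 − 9 = 11.00.

11.00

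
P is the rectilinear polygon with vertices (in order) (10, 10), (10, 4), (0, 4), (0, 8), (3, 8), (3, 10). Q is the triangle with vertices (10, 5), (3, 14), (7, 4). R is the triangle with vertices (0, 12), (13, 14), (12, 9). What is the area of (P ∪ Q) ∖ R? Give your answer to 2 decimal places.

|P ∪ Q| = 57.0222.
|(P ∪ Q) ∩ R| = 2.0942.
|(P ∪ Q) ∖ R| = 57.0222 − 2.0942 = 54.93.

54.93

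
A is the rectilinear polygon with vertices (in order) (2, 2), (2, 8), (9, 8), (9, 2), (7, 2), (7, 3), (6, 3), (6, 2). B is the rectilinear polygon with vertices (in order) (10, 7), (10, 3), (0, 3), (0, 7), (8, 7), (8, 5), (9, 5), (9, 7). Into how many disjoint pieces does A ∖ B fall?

A ∖ B splits into 3 disjoint pieces (area 4, area 9, area 2).

3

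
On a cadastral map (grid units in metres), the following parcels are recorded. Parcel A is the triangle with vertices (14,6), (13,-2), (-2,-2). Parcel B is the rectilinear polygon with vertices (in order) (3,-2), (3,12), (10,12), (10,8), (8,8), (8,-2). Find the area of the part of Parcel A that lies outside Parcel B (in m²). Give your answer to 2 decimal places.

41.25

|Parcel A| = 60, |Parcel A∩Parcel B| = 18.75.
|Parcel A ∖ Parcel B| = |Parcel A| − |Parcel A∩Parcel B| = 60 − 18.75 = 41.25.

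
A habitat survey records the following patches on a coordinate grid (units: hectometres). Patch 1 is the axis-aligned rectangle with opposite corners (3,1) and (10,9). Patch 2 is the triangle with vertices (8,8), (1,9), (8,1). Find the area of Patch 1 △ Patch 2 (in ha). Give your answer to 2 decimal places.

|Patch 1| = 56, |Patch 2| = 24.5, |Patch 1∩Patch 2| = 22.5.
|Patch 1 △ Patch 2| = |Patch 1| + |Patch 2| − 2·|Patch 1∩Patch 2| = 56 + 24.5 − 45 = 35.50.

35.50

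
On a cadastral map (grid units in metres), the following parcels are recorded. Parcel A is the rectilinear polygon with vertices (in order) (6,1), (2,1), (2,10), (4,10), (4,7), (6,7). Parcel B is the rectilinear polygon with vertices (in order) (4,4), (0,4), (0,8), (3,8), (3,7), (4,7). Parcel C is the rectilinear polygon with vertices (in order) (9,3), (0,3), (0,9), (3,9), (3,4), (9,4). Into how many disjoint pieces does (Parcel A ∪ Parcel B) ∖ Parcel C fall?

2

(Parcel A ∪ Parcel B) ∖ Parcel C splits into 2 disjoint pieces (area 8, area 13).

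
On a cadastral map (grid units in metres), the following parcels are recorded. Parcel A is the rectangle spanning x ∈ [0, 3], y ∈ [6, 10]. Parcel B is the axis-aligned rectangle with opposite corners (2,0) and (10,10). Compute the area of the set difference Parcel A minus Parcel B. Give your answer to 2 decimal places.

8.00

|Parcel A∩Parcel B|: x∈[2,3], y∈[6,10] → 1·4 = 4.
|Parcel A| = 12.
|Parcel A ∖ Parcel B| = |Parcel A| − |Parcel A∩Parcel B| = 12 − 4 = 8.00.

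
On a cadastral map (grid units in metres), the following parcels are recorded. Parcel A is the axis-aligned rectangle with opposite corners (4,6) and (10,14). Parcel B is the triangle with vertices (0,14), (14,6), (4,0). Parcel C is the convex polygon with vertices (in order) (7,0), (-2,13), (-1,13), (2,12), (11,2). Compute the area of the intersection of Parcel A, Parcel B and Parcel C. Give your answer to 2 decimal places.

The intersection is the polygon with vertices (4,6), (4,9.778), (7.4,6).
By the shoelace formula its area is 6.42.

6.42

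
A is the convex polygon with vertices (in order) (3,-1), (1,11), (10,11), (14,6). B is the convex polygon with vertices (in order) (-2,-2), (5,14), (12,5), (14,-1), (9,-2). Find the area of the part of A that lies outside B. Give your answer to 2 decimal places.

21.24

|A| = 95.5, |A∩B| = 74.2601.
|A ∖ B| = |A| − |A∩B| = 95.5 − 74.2601 = 21.24.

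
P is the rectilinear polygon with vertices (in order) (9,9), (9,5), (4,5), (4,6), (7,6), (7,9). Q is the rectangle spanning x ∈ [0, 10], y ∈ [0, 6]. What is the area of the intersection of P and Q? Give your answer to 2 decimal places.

The intersection is the polygon with vertices (9,5), (4,5), (4,6), (7,6), (9,6).
By the shoelace formula its area is 5.00.

5.00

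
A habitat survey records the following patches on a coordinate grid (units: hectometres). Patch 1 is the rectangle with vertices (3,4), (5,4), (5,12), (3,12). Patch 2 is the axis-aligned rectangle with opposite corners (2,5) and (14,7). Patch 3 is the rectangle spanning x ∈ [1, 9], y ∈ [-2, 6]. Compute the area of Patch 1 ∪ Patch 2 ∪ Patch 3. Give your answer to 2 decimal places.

91.00

By inclusion–exclusion:
Individual areas: |Patch 1| = 16, |Patch 2| = 24, |Patch 3| = 64.
|Patch 1∩Patch 2|: x∈[3,5], y∈[5,7] → 2·2 = 4.
|Patch 1∩Patch 3|: x∈[3,5], y∈[4,6] → 2·2 = 4.
|Patch 2∩Patch 3|: x∈[2,9], y∈[5,6] → 7·1 = 7.
|Patch 1∩Patch 2∩Patch 3| = 2.
|Patch 1 ∪ Patch 2 ∪ Patch 3| = 104 − 15 + 2 = 91.00.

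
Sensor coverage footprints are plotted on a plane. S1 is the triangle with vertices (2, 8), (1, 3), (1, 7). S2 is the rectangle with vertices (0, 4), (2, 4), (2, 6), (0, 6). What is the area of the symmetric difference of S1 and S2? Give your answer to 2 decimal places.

4.40

|S1| = 2, |S2| = 4, |S1∩S2| = 0.8.
|S1 △ S2| = |S1| + |S2| − 2·|S1∩S2| = 2 + 4 − 1.6 = 4.40.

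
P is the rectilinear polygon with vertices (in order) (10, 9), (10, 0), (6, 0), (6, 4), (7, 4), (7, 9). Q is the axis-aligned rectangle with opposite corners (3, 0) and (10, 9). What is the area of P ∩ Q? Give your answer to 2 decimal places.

The intersection is the polygon with vertices (10,0), (6,0), (6,4), (7,4), (7,9), (10,9).
By the shoelace formula its area is 31.00.

31.00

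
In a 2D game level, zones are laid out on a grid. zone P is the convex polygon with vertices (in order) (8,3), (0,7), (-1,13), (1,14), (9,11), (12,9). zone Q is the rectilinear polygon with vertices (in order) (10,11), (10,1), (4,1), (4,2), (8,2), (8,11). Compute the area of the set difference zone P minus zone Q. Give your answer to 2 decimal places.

70.33

|zone P| = 83, |zone P∩zone Q| = 12.6667.
|zone P ∖ zone Q| = |zone P| − |zone P∩zone Q| = 83 − 12.6667 = 70.33.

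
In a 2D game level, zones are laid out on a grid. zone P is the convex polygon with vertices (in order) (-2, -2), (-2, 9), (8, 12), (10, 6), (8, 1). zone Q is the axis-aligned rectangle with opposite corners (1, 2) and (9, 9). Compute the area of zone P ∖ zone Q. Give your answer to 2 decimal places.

|zone P| = 121, |zone P∩zone Q| = 55.55.
|zone P ∖ zone Q| = |zone P| − |zone P∩zone Q| = 121 − 55.55 = 65.45.

65.45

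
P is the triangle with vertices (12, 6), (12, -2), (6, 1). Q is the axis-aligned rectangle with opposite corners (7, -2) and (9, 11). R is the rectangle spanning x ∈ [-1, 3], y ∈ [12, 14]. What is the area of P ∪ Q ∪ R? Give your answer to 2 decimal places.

52.67

By inclusion–exclusion:
Individual areas: |P| = 24, |Q| = 26, |R| = 8.
|P∩Q| = 5.3333.
|P∩R| = 0.
|Q∩R| = 0 (no overlap).
|P∩Q∩R| = 0.
|P ∪ Q ∪ R| = 58 − 5.3333 + 0 = 52.67.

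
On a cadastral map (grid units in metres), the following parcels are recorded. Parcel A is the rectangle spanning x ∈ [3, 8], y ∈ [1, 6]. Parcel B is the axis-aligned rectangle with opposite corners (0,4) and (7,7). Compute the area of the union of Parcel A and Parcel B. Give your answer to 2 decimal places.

38.00

By inclusion–exclusion:
Individual areas: |Parcel A| = 25, |Parcel B| = 21.
|Parcel A∩Parcel B|: x∈[3,7], y∈[4,6] → 4·2 = 8.
|Parcel A ∪ Parcel B| = 46 − 8 = 38.00.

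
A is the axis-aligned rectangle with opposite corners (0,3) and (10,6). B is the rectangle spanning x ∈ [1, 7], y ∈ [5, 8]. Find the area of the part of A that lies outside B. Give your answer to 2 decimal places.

24.00

|A∩B|: x∈[1,7], y∈[5,6] → 6·1 = 6.
|A| = 30.
|A ∖ B| = |A| − |A∩B| = 30 − 6 = 24.00.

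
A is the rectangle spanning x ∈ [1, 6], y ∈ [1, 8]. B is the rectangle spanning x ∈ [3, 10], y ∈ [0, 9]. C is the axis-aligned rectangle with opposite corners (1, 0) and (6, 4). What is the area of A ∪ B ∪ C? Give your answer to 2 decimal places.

By inclusion–exclusion:
Individual areas: |A| = 35, |B| = 63, |C| = 20.
|A∩B|: x∈[3,6], y∈[1,8] → 3·7 = 21.
|A∩C|: x∈[1,6], y∈[1,4] → 5·3 = 15.
|B∩C|: x∈[3,6], y∈[0,4] → 3·4 = 12.
|A∩B∩C| = 9.
|A ∪ B ∪ C| = 118 − 48 + 9 = 79.00.

79.00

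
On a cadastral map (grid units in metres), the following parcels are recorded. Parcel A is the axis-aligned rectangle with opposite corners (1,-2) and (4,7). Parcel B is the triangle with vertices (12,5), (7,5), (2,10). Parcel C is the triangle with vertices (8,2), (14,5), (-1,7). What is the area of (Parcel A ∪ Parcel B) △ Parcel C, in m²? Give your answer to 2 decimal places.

|Parcel A ∪ Parcel B| = 39.5.
|(Parcel A ∪ Parcel B) ∩ Parcel C| = 7.8389.
|(Parcel A ∪ Parcel B) △ Parcel C| = 39.5 + 28.5 − 15.6779 = 52.32.

52.32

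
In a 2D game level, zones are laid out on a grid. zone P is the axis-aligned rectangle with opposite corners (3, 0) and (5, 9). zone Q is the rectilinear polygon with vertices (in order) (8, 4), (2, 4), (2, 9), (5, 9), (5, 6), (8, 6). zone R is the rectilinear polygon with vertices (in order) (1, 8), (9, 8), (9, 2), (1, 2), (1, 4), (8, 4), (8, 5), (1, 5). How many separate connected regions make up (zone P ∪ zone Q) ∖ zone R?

(zone P ∪ zone Q) ∖ zone R splits into 3 disjoint pieces (area 4, area 6, area 3).

3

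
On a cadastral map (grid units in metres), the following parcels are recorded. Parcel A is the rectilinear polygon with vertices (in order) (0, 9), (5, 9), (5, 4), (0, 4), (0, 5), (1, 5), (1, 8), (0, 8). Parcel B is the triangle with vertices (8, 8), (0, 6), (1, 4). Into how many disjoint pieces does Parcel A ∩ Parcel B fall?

Parcel A ∩ Parcel B is a single connected region.

1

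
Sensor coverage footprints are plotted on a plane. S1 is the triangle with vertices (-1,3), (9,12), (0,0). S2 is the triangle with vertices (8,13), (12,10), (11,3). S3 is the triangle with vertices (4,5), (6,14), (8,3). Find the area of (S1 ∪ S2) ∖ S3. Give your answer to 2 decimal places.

|S1 ∪ S2| = 34.9403.
|(S1 ∪ S2) ∩ S3| = 3.5245.
|(S1 ∪ S2) ∖ S3| = 34.9403 − 3.5245 = 31.42.

31.42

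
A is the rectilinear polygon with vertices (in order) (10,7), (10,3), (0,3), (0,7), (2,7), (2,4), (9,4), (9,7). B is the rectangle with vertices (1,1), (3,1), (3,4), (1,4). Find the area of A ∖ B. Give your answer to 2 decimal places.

|A| = 19, |A∩B| = 2.
|A ∖ B| = |A| − |A∩B| = 19 − 2 = 17.00.

17.00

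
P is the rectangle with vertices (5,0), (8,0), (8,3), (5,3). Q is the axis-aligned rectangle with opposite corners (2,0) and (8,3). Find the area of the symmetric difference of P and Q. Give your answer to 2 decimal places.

|P∩Q|: x∈[5,8], y∈[0,3] → 3·3 = 9.
|P △ Q| = |P| + |Q| − 2·|P∩Q| = 9 + 18 − 18 = 9.00.

9.00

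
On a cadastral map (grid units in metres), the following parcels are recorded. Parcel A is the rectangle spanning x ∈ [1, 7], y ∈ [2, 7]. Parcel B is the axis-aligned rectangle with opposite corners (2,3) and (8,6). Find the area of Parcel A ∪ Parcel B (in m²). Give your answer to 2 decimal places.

33.00

By inclusion–exclusion:
Individual areas: |Parcel A| = 30, |Parcel B| = 18.
|Parcel A∩Parcel B|: x∈[2,7], y∈[3,6] → 5·3 = 15.
|Parcel A ∪ Parcel B| = 48 − 15 = 33.00.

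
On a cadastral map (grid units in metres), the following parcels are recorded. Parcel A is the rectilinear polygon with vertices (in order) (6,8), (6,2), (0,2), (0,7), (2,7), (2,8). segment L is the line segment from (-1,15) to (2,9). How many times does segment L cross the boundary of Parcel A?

0

The segment lies entirely outside Parcel A and never meets its boundary.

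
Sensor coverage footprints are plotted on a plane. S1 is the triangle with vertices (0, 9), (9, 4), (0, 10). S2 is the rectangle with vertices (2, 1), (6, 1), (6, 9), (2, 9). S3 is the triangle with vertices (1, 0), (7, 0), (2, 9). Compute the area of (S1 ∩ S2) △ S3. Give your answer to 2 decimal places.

28.33

|S1 ∩ S2| = 2.2222.
|(S1 ∩ S2) ∩ S3| = 0.447.
|(S1 ∩ S2) △ S3| = 2.2222 + 27 − 0.894 = 28.33.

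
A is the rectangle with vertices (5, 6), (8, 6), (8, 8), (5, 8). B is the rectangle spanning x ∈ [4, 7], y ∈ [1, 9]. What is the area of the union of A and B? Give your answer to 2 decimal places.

By inclusion–exclusion:
Individual areas: |A| = 6, |B| = 24.
|A∩B|: x∈[5,7], y∈[6,8] → 2·2 = 4.
|A ∪ B| = 30 − 4 = 26.00.

26.00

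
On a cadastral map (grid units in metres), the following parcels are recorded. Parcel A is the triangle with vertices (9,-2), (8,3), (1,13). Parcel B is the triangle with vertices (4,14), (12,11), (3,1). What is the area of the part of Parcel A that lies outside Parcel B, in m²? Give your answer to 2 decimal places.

8.05

|Parcel A| = 12.5, |Parcel A∩Parcel B| = 4.4517.
|Parcel A ∖ Parcel B| = |Parcel A| − |Parcel A∩Parcel B| = 12.5 − 4.4517 = 8.05.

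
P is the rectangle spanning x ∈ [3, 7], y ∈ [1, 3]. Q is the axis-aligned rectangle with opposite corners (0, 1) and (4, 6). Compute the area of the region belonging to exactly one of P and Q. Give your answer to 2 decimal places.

|P∩Q|: x∈[3,4], y∈[1,3] → 1·2 = 2.
|P △ Q| = |P| + |Q| − 2·|P∩Q| = 8 + 20 − 4 = 24.00.

24.00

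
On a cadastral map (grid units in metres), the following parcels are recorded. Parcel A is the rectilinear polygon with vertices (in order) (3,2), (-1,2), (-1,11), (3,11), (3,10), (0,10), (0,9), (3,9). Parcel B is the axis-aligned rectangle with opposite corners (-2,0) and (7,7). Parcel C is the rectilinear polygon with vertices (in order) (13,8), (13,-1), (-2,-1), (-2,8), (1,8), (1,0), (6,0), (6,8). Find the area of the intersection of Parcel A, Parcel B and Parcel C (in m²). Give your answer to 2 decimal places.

The intersection is the polygon with vertices (-1,7), (1,7), (1,2), (-1,2).
By the shoelace formula its area is 10.00.

10.00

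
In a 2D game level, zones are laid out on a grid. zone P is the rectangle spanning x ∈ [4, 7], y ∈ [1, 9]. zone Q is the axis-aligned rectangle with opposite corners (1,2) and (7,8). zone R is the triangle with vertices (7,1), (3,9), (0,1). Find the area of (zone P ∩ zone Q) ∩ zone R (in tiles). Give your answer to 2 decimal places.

6.25

The region (zone P ∩ zone Q) ∩ zone R is the polygon with vertices (4,2), (4,7), (6.5,2).
By the shoelace formula its area is 6.25.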